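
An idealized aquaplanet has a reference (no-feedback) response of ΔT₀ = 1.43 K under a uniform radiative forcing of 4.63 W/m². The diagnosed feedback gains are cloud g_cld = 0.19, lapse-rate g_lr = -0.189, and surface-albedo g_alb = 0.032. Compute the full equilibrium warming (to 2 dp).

1.48 K

Total gain g = 0.19 − 0.189 + 0.032 = 0.033.
Amplification A = 1/(1 − 0.033) = 1.034.
ΔT = 1.43 × 1.034 = 1.48 K.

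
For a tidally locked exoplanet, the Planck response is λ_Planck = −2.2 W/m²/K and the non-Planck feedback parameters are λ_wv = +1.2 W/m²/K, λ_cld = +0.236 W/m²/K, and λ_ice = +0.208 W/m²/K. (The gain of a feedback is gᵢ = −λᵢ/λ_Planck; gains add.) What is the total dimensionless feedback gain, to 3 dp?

0.747

Convert to gains: g_wv = 1.2/2.2 = 0.5455; g_cld = 0.236/2.2 = 0.1073; g_ice = 0.208/2.2 = 0.09455.
Total gain g = 0.74735.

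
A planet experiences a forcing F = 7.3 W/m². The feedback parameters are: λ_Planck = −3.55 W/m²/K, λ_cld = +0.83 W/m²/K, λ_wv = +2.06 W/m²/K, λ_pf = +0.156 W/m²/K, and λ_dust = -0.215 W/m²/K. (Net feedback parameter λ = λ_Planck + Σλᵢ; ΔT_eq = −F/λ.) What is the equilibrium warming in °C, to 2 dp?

10.15 °C

Net feedback parameter λ = (−3.55) + (+0.83) + (+2.06) + (+0.156) + (-0.215) = -0.719 W/m²/K.
ΔT = −F/λ = −7.3/(-0.719) = 10.15 °C.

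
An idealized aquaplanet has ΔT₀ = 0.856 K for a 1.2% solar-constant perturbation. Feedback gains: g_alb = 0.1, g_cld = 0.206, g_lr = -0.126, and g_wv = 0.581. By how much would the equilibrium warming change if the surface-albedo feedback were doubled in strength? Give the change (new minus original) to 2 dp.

2.58 K

Original: g = 0.761, ΔT = 0.856/(1−0.761) = 3.5816 K.
With doubled surface-albedo: g' = 0.861, ΔT' = 0.856/(1−0.861) = 6.1583 K.
Change = 6.1583 − 3.5816 = 2.58 K.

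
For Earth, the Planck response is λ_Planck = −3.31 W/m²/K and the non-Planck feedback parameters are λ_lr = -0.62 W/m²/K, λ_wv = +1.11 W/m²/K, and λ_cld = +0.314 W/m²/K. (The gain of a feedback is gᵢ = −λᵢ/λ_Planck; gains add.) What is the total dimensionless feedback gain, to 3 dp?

Convert to gains: g_lr = -0.62/3.31 = -0.1873; g_wv = 1.11/3.31 = 0.3353; g_cld = 0.314/3.31 = 0.09486.
Total gain g = 0.24286.

0.243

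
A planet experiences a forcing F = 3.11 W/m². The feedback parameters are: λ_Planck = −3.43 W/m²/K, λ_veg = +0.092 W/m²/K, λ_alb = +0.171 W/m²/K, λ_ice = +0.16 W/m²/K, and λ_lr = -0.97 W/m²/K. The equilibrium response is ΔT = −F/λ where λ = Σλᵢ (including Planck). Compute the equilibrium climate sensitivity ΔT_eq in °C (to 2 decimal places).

Net feedback parameter λ = (−3.43) + (+0.092) + (+0.171) + (+0.16) + (-0.97) = -3.977 W/m²/K.
ΔT = −F/λ = −3.11/(-3.977) = 0.78 °C.

0.78 °C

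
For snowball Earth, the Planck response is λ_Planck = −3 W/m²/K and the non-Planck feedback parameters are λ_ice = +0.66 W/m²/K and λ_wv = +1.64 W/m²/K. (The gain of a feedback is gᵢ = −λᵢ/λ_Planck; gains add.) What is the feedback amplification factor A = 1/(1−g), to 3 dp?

4.286

Convert to gains: g_ice = 0.66/3 = 0.22; g_wv = 1.64/3 = 0.5467.
Total gain g = 0.7667.
A = 1/(1 − 0.7667) = 4.286.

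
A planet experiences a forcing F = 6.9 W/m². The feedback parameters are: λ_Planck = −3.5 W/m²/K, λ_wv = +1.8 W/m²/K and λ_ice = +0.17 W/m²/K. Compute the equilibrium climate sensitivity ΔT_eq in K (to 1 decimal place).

Net feedback parameter λ = (−3.5) + (+1.8) + (+0.17) = -1.53 W/m²/K.
ΔT = −F/λ = −6.9/(-1.53) = 4.5 K.

4.5 K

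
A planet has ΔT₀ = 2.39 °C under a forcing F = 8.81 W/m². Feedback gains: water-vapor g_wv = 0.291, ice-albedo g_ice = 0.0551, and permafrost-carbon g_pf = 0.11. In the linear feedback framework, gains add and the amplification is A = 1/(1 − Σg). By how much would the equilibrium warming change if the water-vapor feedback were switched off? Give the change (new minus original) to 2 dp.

-1.53 °C

Original: g = 0.4561, ΔT = 2.39/(1−0.4561) = 4.3942 °C.
Without water-vapor: g' = 0.1651, ΔT' = 2.39/(1−0.1651) = 2.8626 °C.
Change = 2.8626 − 4.3942 = -1.53 °C.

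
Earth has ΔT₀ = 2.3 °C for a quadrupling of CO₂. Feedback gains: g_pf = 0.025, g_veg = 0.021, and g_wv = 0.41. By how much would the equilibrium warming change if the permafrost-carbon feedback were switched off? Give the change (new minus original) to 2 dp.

Original: g = 0.456, ΔT = 2.3/(1−0.456) = 4.2279 °C.
Without permafrost-carbon: g' = 0.431, ΔT' = 2.3/(1−0.431) = 4.0422 °C.
Change = 4.0422 − 4.2279 = -0.19 °C.

-0.19 °C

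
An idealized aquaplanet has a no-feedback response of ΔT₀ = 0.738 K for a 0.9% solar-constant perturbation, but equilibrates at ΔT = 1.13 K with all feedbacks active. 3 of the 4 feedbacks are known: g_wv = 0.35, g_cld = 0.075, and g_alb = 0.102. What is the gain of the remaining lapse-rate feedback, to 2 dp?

Amplification A = ΔT/ΔT₀ = 1.13/0.738 = 1.531.
Total gain g = 1 − 1/A = 1 − 1/1.531 = 0.3468.
Known gains sum to 0.35 + 0.075 + 0.102 = 0.527.
g_lr = 0.3468 − 0.527 = -0.18.

-0.18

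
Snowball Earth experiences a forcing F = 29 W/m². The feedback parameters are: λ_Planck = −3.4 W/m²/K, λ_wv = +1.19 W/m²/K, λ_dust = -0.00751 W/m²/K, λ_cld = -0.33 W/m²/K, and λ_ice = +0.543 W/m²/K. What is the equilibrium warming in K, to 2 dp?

Net feedback parameter λ = (−3.4) + (+1.19) + (-0.00751) + (-0.33) + (+0.543) = -2.00451 W/m²/K.
ΔT = −F/λ = −29/(-2.00451) = 14.47 K.

14.47 K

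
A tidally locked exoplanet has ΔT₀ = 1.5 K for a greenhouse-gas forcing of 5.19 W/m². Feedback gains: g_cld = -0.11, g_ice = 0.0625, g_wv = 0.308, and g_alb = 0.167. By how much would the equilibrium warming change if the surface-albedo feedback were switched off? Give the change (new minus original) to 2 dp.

Original: g = 0.4275, ΔT = 1.5/(1−0.4275) = 2.6201 K.
Without surface-albedo: g' = 0.2605, ΔT' = 1.5/(1−0.2605) = 2.0284 K.
Change = 2.0284 − 2.6201 = -0.59 K.

-0.59 K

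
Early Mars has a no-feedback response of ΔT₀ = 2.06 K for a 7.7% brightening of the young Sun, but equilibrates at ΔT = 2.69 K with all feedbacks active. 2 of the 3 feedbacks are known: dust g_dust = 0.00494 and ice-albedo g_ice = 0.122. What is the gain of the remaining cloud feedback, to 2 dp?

0.11

Amplification A = ΔT/ΔT₀ = 2.69/2.06 = 1.306.
Total gain g = 1 − 1/A = 1 − 1/1.306 = 0.2343.
Known gains sum to 0.00494 + 0.122 = 0.12694.
g_cld = 0.2343 − 0.12694 = 0.11.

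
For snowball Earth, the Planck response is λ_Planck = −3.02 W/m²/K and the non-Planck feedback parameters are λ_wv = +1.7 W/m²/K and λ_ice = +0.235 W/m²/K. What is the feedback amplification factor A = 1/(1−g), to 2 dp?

Convert to gains: g_wv = 1.7/3.02 = 0.5629; g_ice = 0.235/3.02 = 0.07781.
Total gain g = 0.64071.
A = 1/(1 − 0.64071) = 2.78.

2.78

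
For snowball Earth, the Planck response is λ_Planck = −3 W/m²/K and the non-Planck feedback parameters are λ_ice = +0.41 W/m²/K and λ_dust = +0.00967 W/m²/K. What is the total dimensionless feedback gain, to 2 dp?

0.14

Convert to gains: g_ice = 0.41/3 = 0.1367; g_dust = 0.00967/3 = 0.003223.
Total gain g = 0.139923.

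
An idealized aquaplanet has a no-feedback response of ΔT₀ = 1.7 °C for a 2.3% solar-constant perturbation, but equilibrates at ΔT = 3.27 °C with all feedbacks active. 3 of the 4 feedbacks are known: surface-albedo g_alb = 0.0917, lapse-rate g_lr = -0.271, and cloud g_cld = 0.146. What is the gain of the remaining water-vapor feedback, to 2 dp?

0.51

Amplification A = ΔT/ΔT₀ = 3.27/1.7 = 1.924.
Total gain g = 1 − 1/A = 1 − 1/1.924 = 0.4802.
Known gains sum to 0.0917 − 0.271 + 0.146 = -0.0333.
g_wv = 0.4802 + 0.0333 = 0.51.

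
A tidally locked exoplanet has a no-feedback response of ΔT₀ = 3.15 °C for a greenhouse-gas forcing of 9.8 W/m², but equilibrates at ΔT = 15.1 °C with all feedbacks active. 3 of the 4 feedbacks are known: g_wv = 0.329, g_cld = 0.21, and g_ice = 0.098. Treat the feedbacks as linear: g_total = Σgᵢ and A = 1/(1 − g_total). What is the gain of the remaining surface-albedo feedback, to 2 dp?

Amplification A = ΔT/ΔT₀ = 15.1/3.15 = 4.794.
Total gain g = 1 − 1/A = 1 − 1/4.794 = 0.7914.
Known gains sum to 0.329 + 0.21 + 0.098 = 0.637.
g_alb = 0.7914 − 0.637 = 0.15.

0.15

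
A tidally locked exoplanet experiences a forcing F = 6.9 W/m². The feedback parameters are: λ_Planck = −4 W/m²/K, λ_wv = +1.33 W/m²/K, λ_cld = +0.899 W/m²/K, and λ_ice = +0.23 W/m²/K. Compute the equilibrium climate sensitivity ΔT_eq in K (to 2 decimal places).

Net feedback parameter λ = (−4) + (+1.33) + (+0.899) + (+0.23) = -1.541 W/m²/K.
ΔT = −F/λ = −6.9/(-1.541) = 4.48 K.

4.48 K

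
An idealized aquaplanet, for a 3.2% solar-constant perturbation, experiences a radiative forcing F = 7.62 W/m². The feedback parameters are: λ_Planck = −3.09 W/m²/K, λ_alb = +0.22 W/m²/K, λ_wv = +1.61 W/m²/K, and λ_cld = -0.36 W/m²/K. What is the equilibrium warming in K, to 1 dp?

4.7 K

Net feedback parameter λ = (−3.09) + (+0.22) + (+1.61) + (-0.36) = -1.62 W/m²/K.
ΔT = −F/λ = −7.62/(-1.62) = 4.7 K.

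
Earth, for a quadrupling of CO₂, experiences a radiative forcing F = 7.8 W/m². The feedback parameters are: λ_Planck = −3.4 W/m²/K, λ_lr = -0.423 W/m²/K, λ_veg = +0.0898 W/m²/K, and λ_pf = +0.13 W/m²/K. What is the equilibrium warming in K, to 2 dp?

2.16 K

Net feedback parameter λ = (−3.4) + (-0.423) + (+0.0898) + (+0.13) = -3.6032 W/m²/K.
ΔT = −F/λ = −7.8/(-3.6032) = 2.16 K.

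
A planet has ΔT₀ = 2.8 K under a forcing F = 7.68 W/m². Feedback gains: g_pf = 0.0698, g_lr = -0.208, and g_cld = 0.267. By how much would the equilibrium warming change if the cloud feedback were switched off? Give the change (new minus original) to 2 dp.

-0.75 K

Original: g = 0.1288, ΔT = 2.8/(1−0.1288) = 3.2140 K.
Without cloud: g' = -0.1382, ΔT' = 2.8/(1+0.1382) = 2.4600 K.
Change = 2.4600 − 3.2140 = -0.75 K.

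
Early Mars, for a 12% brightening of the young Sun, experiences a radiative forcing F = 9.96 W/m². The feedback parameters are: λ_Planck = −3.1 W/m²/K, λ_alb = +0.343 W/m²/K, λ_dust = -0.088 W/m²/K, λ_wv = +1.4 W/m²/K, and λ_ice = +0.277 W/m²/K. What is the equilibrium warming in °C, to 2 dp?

Net feedback parameter λ = (−3.1) + (+0.343) + (-0.088) + (+1.4) + (+0.277) = -1.168 W/m²/K.
ΔT = −F/λ = −9.96/(-1.168) = 8.53 °C.

8.53 °C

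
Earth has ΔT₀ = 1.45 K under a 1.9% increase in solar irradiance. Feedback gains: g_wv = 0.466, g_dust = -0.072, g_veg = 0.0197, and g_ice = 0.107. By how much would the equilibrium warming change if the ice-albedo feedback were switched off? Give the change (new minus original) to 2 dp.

Original: g = 0.5207, ΔT = 1.45/(1−0.5207) = 3.0252 K.
Without ice-albedo: g' = 0.4137, ΔT' = 1.45/(1−0.4137) = 2.4731 K.
Change = 2.4731 − 3.0252 = -0.55 K.

-0.55 K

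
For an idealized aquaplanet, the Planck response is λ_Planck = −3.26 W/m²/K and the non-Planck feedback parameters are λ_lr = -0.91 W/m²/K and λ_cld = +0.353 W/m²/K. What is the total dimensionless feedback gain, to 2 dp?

Convert to gains: g_lr = -0.91/3.26 = -0.2791; g_cld = 0.353/3.26 = 0.1083.
Total gain g = -0.1708.

-0.17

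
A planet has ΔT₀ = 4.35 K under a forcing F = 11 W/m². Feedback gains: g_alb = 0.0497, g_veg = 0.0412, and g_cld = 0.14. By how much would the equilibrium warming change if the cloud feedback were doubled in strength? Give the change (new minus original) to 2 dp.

Original: g = 0.2309, ΔT = 4.35/(1−0.2309) = 5.6560 K.
With doubled cloud: g' = 0.3709, ΔT' = 4.35/(1−0.3709) = 6.9146 K.
Change = 6.9146 − 5.6560 = 1.26 K.

1.26 K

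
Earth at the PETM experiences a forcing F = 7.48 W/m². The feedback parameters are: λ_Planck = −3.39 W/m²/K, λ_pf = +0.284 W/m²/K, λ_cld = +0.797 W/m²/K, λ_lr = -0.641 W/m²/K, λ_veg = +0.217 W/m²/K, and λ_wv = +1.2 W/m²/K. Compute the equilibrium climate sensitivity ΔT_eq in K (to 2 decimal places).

Net feedback parameter λ = (−3.39) + (+0.284) + (+0.797) + (-0.641) + (+0.217) + (+1.2) = -1.533 W/m²/K.
ΔT = −F/λ = −7.48/(-1.533) = 4.88 K.

4.88 K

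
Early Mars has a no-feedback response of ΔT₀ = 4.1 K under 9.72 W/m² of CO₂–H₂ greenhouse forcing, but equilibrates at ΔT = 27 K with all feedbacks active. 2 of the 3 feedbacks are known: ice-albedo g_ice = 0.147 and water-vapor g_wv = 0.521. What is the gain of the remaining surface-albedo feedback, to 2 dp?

Amplification A = ΔT/ΔT₀ = 27/4.1 = 6.585.
Total gain g = 1 − 1/A = 1 − 1/6.585 = 0.8481.
Known gains sum to 0.147 + 0.521 = 0.668.
g_alb = 0.8481 − 0.668 = 0.18.

0.18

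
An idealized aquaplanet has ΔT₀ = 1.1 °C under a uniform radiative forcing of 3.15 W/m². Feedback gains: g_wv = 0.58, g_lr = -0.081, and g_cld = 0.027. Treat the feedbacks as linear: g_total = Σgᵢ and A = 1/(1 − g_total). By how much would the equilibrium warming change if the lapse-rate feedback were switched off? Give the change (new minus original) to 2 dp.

Original: g = 0.526, ΔT = 1.1/(1−0.526) = 2.3207 °C.
Without lapse-rate: g' = 0.607, ΔT' = 1.1/(1−0.607) = 2.7990 °C.
Change = 2.7990 − 2.3207 = 0.48 °C.

0.48 °C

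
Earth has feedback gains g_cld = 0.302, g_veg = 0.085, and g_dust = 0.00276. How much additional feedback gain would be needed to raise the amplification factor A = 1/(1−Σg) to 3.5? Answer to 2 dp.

0.32

Current total gain = 0.38976.
Target gain for A = 3.5: g* = 1 − 1/3.5 = 0.7143.
Additional gain needed = 0.7143 − 0.38976 = 0.32.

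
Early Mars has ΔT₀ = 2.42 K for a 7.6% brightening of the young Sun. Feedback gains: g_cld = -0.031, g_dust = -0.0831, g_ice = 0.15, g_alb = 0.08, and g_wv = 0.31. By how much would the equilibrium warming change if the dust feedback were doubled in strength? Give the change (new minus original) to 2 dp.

-0.53 K

Original: g = 0.4259, ΔT = 2.42/(1−0.4259) = 4.2153 K.
With doubled dust: g' = 0.3428, ΔT' = 2.42/(1−0.3428) = 3.6823 K.
Change = 3.6823 − 4.2153 = -0.53 K.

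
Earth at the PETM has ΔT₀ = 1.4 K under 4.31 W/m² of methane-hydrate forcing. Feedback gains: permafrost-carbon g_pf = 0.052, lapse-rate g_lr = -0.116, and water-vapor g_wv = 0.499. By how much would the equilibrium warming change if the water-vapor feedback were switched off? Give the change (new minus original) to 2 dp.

-1.16 K

Original: g = 0.435, ΔT = 1.4/(1−0.435) = 2.4779 K.
Without water-vapor: g' = -0.064, ΔT' = 1.4/(1+0.064) = 1.3158 K.
Change = 1.3158 − 2.4779 = -1.16 K.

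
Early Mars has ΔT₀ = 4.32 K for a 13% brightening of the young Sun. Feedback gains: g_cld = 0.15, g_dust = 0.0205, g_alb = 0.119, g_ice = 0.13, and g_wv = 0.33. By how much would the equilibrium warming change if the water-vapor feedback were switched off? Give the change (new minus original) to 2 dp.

Original: g = 0.7495, ΔT = 4.32/(1−0.7495) = 17.2455 K.
Without water-vapor: g' = 0.4195, ΔT' = 4.32/(1−0.4195) = 7.4419 K.
Change = 7.4419 − 17.2455 = -9.80 K.

-9.80 K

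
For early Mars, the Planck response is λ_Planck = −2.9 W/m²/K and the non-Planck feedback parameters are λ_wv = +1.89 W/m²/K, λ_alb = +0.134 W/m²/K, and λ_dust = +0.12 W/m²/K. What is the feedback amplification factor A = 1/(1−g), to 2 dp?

3.84

Convert to gains: g_wv = 1.89/2.9 = 0.6517; g_alb = 0.134/2.9 = 0.04621; g_dust = 0.12/2.9 = 0.04138.
Total gain g = 0.73929.
A = 1/(1 − 0.73929) = 3.84.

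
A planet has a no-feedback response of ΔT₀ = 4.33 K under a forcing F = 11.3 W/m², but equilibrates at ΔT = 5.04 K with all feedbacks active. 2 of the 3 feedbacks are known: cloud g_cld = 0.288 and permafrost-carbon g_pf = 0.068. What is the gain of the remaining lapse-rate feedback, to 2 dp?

Amplification A = ΔT/ΔT₀ = 5.04/4.33 = 1.164.
Total gain g = 1 − 1/A = 1 − 1/1.164 = 0.1409.
Known gains sum to 0.288 + 0.068 = 0.356.
g_lr = 0.1409 − 0.356 = -0.22.

-0.22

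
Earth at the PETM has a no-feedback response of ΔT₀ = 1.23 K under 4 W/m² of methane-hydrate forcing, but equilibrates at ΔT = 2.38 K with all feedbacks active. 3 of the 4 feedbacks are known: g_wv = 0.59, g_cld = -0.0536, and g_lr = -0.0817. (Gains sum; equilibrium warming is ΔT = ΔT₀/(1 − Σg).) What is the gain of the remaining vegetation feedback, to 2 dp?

0.03

Amplification A = ΔT/ΔT₀ = 2.38/1.23 = 1.935.
Total gain g = 1 − 1/A = 1 − 1/1.935 = 0.4832.
Known gains sum to 0.59 − 0.0536 − 0.0817 = 0.4547.
g_veg = 0.4832 − 0.4547 = 0.03.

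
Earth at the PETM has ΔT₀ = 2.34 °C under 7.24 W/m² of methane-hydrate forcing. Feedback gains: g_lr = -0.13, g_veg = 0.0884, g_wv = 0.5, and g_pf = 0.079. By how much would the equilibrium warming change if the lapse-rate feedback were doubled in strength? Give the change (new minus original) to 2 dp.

-1.11 °C

Original: g = 0.5374, ΔT = 2.34/(1−0.5374) = 5.0584 °C.
With doubled lapse-rate: g' = 0.4074, ΔT' = 2.34/(1−0.4074) = 3.9487 °C.
Change = 3.9487 − 5.0584 = -1.11 °C.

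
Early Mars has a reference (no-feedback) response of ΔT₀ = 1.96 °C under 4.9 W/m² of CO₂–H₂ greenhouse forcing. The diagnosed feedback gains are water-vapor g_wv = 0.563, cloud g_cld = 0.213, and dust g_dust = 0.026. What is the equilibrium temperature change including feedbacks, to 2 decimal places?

9.90 °C

Total gain g = 0.563 + 0.213 + 0.026 = 0.802.
Amplification A = 1/(1 − 0.802) = 5.051.
ΔT = 1.96 × 5.051 = 9.90 °C.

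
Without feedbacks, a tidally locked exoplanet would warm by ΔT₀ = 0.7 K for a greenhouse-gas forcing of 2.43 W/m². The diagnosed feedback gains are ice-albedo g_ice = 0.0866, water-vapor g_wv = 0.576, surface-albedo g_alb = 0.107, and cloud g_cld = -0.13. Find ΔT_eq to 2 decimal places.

1.94 K

Total gain g = 0.0866 + 0.576 + 0.107 − 0.13 = 0.6396.
Amplification A = 1/(1 − 0.6396) = 2.775.
ΔT = 0.7 × 2.775 = 1.94 K.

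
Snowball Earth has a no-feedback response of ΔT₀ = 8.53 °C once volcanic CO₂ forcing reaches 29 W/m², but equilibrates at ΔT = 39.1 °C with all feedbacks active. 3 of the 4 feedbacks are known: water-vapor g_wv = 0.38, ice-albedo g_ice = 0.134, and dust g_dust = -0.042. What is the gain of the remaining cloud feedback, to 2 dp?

Amplification A = ΔT/ΔT₀ = 39.1/8.53 = 4.584.
Total gain g = 1 − 1/A = 1 − 1/4.584 = 0.7818.
Known gains sum to 0.38 + 0.134 − 0.042 = 0.472.
g_cld = 0.7818 − 0.472 = 0.31.

0.31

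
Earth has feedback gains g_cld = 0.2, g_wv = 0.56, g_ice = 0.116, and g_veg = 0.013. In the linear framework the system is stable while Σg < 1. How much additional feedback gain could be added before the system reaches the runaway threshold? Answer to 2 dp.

Current total gain = 0.2 + 0.56 + 0.116 + 0.013 = 0.889.
Margin to runaway = 1 − 0.889 = 0.11.

0.11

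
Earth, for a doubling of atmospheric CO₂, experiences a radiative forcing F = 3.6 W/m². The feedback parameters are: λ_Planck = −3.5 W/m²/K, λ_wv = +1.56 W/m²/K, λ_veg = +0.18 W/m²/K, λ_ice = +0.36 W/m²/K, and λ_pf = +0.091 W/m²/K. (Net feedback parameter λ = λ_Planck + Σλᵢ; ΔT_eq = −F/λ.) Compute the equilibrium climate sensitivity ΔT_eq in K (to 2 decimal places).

Net feedback parameter λ = (−3.5) + (+1.56) + (+0.18) + (+0.36) + (+0.091) = -1.309 W/m²/K.
ΔT = −F/λ = −3.6/(-1.309) = 2.75 K.

2.75 K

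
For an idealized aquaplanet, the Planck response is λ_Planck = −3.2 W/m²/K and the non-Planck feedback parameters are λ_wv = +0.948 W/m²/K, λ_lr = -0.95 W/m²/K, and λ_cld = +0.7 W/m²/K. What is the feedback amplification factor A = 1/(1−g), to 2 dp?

1.28

Convert to gains: g_wv = 0.948/3.2 = 0.2962; g_lr = -0.95/3.2 = -0.2969; g_cld = 0.7/3.2 = 0.2187.
Total gain g = 0.218.
A = 1/(1 − 0.218) = 1.28.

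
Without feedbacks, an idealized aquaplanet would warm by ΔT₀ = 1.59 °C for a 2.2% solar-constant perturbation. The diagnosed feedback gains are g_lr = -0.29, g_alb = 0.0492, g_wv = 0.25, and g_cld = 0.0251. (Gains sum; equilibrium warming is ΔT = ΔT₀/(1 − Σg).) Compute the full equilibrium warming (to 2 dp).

1.65 °C

Total gain g = -0.29 + 0.0492 + 0.25 + 0.0251 = 0.0343.
Amplification A = 1/(1 − 0.0343) = 1.036.
ΔT = 1.59 × 1.036 = 1.65 °C.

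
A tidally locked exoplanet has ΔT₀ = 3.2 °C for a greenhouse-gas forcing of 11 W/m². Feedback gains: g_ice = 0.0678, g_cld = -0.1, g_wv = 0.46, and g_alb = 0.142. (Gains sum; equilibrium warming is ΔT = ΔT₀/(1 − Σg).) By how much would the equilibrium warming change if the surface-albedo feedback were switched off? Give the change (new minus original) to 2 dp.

-1.85 °C

Original: g = 0.5698, ΔT = 3.2/(1−0.5698) = 7.4384 °C.
Without surface-albedo: g' = 0.4278, ΔT' = 3.2/(1−0.4278) = 5.5925 °C.
Change = 5.5925 − 7.4384 = -1.85 °C.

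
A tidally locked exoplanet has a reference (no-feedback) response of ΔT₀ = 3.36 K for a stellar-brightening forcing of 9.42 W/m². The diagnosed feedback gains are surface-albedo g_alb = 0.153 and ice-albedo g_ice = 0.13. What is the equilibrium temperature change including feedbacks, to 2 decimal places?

Total gain g = 0.153 + 0.13 = 0.283.
Amplification A = 1/(1 − 0.283) = 1.395.
ΔT = 3.36 × 1.395 = 4.69 K.

4.69 K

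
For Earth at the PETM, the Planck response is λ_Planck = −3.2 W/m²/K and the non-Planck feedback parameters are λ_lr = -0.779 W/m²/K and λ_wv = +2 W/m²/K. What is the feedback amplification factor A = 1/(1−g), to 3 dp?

Convert to gains: g_lr = -0.779/3.2 = -0.2434; g_wv = 2/3.2 = 0.625.
Total gain g = 0.3816.
A = 1/(1 − 0.3816) = 1.617.

1.617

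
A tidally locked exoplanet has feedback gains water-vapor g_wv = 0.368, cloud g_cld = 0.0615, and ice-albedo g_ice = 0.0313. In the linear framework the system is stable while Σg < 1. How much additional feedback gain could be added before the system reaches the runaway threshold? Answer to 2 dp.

Current total gain = 0.368 + 0.0615 + 0.0313 = 0.4608.
Margin to runaway = 1 − 0.4608 = 0.54.

0.54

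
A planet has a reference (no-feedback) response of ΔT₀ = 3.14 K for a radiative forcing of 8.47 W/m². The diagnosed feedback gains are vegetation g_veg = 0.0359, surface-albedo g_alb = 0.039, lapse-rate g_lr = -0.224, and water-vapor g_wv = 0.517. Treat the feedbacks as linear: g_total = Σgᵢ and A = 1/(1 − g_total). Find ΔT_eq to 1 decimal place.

5.0 K

Total gain g = 0.0359 + 0.039 − 0.224 + 0.517 = 0.3679.
Amplification A = 1/(1 − 0.3679) = 1.582.
ΔT = 3.14 × 1.582 = 5.0 K.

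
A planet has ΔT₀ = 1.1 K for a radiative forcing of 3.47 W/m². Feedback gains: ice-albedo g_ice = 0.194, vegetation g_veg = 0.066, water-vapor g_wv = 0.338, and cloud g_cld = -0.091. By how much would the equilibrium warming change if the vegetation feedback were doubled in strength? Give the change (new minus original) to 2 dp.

Original: g = 0.507, ΔT = 1.1/(1−0.507) = 2.2312 K.
With doubled vegetation: g' = 0.573, ΔT' = 1.1/(1−0.573) = 2.5761 K.
Change = 2.5761 − 2.2312 = 0.34 K.

0.34 K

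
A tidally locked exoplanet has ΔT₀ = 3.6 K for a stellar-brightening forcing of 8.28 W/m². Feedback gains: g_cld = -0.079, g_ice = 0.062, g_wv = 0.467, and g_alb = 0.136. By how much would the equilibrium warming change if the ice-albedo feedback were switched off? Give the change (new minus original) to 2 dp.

-1.13 K

Original: g = 0.586, ΔT = 3.6/(1−0.586) = 8.6957 K.
Without ice-albedo: g' = 0.524, ΔT' = 3.6/(1−0.524) = 7.5630 K.
Change = 7.5630 − 8.6957 = -1.13 K.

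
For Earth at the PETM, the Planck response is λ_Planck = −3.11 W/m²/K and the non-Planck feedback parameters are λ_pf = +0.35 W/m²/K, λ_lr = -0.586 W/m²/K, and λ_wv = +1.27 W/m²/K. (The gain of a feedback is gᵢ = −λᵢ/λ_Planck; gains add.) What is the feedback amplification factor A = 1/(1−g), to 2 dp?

Convert to gains: g_pf = 0.35/3.11 = 0.1125; g_lr = -0.586/3.11 = -0.1884; g_wv = 1.27/3.11 = 0.4084.
Total gain g = 0.3325.
A = 1/(1 − 0.3325) = 1.50.

1.50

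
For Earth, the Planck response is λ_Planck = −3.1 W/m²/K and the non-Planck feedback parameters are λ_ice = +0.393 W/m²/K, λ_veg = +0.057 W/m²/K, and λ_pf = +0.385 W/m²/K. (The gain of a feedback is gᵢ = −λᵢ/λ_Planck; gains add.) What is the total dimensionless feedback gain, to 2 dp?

0.27

Convert to gains: g_ice = 0.393/3.1 = 0.1268; g_veg = 0.057/3.1 = 0.01839; g_pf = 0.385/3.1 = 0.1242.
Total gain g = 0.26939.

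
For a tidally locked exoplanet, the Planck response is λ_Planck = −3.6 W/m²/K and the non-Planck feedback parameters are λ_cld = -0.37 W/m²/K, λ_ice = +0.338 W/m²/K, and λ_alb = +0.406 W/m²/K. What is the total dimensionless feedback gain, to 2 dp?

0.10

Convert to gains: g_cld = -0.37/3.6 = -0.1028; g_ice = 0.338/3.6 = 0.09389; g_alb = 0.406/3.6 = 0.1128.
Total gain g = 0.10389.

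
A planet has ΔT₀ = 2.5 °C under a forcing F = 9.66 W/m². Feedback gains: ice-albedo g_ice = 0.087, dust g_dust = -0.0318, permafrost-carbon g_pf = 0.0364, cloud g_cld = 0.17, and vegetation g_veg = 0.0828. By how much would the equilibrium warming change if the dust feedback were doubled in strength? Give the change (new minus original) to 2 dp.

Original: g = 0.3444, ΔT = 2.5/(1−0.3444) = 3.8133 °C.
With doubled dust: g' = 0.3126, ΔT' = 2.5/(1−0.3126) = 3.6369 °C.
Change = 3.6369 − 3.8133 = -0.18 °C.

-0.18 °C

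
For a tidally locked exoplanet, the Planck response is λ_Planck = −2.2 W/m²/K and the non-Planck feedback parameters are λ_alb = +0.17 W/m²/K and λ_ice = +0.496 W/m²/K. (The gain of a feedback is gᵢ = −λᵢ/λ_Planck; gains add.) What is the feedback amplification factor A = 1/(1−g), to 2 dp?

Convert to gains: g_alb = 0.17/2.2 = 0.07727; g_ice = 0.496/2.2 = 0.2255.
Total gain g = 0.30277.
A = 1/(1 − 0.30277) = 1.43.

1.43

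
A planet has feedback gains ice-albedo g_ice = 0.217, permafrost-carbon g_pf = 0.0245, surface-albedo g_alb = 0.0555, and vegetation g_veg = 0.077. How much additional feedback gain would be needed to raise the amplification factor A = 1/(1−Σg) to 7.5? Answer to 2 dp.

Current total gain = 0.374.
Target gain for A = 7.5: g* = 1 − 1/7.5 = 0.8667.
Additional gain needed = 0.8667 − 0.374 = 0.49.

0.49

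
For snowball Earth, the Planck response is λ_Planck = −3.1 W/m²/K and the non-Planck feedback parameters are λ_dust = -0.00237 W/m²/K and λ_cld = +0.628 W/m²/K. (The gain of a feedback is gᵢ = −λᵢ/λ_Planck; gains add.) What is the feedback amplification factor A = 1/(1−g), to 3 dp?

1.253

Convert to gains: g_dust = -0.00237/3.1 = -0.000764; g_cld = 0.628/3.1 = 0.2026.
Total gain g = 0.201836.
A = 1/(1 − 0.201836) = 1.253.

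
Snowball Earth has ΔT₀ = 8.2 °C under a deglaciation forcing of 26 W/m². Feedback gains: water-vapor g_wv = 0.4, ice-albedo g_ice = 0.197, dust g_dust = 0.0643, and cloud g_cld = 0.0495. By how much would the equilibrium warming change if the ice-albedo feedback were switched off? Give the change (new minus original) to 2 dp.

Original: g = 0.7108, ΔT = 8.2/(1−0.7108) = 28.3541 °C.
Without ice-albedo: g' = 0.5138, ΔT' = 8.2/(1−0.5138) = 16.8655 °C.
Change = 16.8655 − 28.3541 = -11.49 °C.

-11.49 °C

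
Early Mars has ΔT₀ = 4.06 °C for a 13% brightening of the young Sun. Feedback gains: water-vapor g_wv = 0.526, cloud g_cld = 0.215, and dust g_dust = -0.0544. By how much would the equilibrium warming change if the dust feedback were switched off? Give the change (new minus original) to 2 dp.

2.72 °C

Original: g = 0.6866, ΔT = 4.06/(1−0.6866) = 12.9547 °C.
Without dust: g' = 0.741, ΔT' = 4.06/(1−0.741) = 15.6757 °C.
Change = 15.6757 − 12.9547 = 2.72 °C.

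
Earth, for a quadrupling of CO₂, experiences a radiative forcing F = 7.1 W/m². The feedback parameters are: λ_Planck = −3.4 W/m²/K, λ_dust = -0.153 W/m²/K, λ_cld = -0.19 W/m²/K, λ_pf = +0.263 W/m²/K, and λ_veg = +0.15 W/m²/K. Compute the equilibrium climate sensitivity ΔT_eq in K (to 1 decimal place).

Net feedback parameter λ = (−3.4) + (-0.153) + (-0.19) + (+0.263) + (+0.15) = -3.33 W/m²/K.
ΔT = −F/λ = −7.1/(-3.33) = 2.1 K.

2.1 K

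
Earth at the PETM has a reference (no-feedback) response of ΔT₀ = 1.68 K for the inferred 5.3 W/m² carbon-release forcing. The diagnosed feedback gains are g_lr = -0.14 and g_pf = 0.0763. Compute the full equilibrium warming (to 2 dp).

Total gain g = -0.14 + 0.0763 = -0.0637.
Amplification A = 1/(1 + 0.0637) = 0.9401.
ΔT = 1.68 × 0.9401 = 1.58 K.

1.58 K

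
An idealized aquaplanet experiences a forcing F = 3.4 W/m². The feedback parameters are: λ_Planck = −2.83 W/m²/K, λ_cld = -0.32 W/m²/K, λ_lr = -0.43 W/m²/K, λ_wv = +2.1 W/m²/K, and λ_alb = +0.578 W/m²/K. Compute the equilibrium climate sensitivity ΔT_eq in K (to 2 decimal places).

3.77 K

Net feedback parameter λ = (−2.83) + (-0.32) + (-0.43) + (+2.1) + (+0.578) = -0.902 W/m²/K.
ΔT = −F/λ = −3.4/(-0.902) = 3.77 K.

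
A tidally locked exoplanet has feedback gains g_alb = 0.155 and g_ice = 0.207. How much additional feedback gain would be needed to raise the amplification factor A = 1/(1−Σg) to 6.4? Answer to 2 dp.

0.48

Current total gain = 0.362.
Target gain for A = 6.4: g* = 1 − 1/6.4 = 0.8438.
Additional gain needed = 0.8438 − 0.362 = 0.48.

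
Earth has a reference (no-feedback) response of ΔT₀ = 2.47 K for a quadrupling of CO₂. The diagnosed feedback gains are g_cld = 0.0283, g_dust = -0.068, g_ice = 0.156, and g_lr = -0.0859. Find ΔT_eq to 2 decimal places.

2.55 K

Total gain g = 0.0283 − 0.068 + 0.156 − 0.0859 = 0.0304.
Amplification A = 1/(1 − 0.0304) = 1.031.
ΔT = 2.47 × 1.031 = 2.55 K.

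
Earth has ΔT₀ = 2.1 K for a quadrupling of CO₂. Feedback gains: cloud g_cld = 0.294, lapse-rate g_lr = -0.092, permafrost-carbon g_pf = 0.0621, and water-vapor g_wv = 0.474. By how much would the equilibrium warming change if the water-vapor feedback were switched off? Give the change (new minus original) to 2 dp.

Original: g = 0.7381, ΔT = 2.1/(1−0.7381) = 8.0183 K.
Without water-vapor: g' = 0.2641, ΔT' = 2.1/(1−0.2641) = 2.8536 K.
Change = 2.8536 − 8.0183 = -5.16 K.

-5.16 K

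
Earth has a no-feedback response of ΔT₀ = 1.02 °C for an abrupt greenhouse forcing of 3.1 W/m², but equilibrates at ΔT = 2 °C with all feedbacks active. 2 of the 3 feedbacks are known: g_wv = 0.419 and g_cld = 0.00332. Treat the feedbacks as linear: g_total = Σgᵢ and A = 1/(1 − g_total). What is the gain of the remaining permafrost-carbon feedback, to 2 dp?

Amplification A = ΔT/ΔT₀ = 2/1.02 = 1.961.
Total gain g = 1 − 1/A = 1 − 1/1.961 = 0.4901.
Known gains sum to 0.419 + 0.00332 = 0.42232.
g_pf = 0.4901 − 0.42232 = 0.07.

0.07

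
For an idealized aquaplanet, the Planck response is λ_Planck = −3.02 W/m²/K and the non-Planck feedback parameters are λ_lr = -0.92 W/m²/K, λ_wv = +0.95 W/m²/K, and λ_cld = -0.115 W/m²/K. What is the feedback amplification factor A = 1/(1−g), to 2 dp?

0.97

Convert to gains: g_lr = -0.92/3.02 = -0.3046; g_wv = 0.95/3.02 = 0.3146; g_cld = -0.115/3.02 = -0.03808.
Total gain g = -0.02808.
A = 1/(1 + 0.02808) = 0.97.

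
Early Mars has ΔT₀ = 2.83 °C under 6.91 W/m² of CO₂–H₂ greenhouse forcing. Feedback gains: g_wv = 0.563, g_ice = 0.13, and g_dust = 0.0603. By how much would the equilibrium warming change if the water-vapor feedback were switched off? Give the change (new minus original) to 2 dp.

Original: g = 0.7533, ΔT = 2.83/(1−0.7533) = 11.4714 °C.
Without water-vapor: g' = 0.1903, ΔT' = 2.83/(1−0.1903) = 3.4951 °C.
Change = 3.4951 − 11.4714 = -7.98 °C.

-7.98 °C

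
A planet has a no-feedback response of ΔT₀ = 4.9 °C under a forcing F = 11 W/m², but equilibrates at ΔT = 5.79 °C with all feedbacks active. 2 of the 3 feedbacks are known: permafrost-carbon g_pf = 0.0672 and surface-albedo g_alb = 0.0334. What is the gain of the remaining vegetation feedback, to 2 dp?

Amplification A = ΔT/ΔT₀ = 5.79/4.9 = 1.182.
Total gain g = 1 − 1/A = 1 − 1/1.182 = 0.154.
Known gains sum to 0.0672 + 0.0334 = 0.1006.
g_veg = 0.154 − 0.1006 = 0.05.

0.05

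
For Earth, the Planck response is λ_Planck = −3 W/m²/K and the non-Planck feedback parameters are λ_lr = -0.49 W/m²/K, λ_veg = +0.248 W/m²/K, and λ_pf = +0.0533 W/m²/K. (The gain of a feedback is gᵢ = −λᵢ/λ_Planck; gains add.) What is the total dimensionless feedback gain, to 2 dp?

Convert to gains: g_lr = -0.49/3 = -0.1633; g_veg = 0.248/3 = 0.08267; g_pf = 0.0533/3 = 0.01777.
Total gain g = -0.06286.

-0.06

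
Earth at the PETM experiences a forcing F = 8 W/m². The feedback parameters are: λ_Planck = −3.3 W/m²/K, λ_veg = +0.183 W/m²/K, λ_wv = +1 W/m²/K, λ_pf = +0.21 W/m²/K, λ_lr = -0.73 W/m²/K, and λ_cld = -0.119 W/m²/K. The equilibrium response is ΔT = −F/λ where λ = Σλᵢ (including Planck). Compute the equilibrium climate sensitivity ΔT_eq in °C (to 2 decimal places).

2.90 °C

Net feedback parameter λ = (−3.3) + (+0.183) + (+1) + (+0.21) + (-0.73) + (-0.119) = -2.756 W/m²/K.
ΔT = −F/λ = −8/(-2.756) = 2.90 °C.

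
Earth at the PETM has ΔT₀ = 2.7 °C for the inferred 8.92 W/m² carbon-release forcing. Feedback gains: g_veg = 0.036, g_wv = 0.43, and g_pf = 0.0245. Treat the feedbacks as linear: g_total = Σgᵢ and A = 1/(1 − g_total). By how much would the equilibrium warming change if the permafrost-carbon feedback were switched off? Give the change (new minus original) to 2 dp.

-0.24 °C

Original: g = 0.4905, ΔT = 2.7/(1−0.4905) = 5.2993 °C.
Without permafrost-carbon: g' = 0.466, ΔT' = 2.7/(1−0.466) = 5.0562 °C.
Change = 5.0562 − 5.2993 = -0.24 °C.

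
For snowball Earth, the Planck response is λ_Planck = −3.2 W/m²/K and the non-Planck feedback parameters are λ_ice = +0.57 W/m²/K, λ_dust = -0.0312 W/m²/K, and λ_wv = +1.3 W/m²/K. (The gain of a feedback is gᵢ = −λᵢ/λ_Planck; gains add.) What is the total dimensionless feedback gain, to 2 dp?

0.57

Convert to gains: g_ice = 0.57/3.2 = 0.1781; g_dust = -0.0312/3.2 = -0.00975; g_wv = 1.3/3.2 = 0.4062.
Total gain g = 0.57455.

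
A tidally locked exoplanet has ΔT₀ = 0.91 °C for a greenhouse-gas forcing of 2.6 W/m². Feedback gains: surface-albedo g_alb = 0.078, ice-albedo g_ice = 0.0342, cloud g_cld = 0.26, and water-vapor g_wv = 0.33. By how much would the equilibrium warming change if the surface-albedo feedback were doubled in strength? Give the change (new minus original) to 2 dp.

1.08 °C

Original: g = 0.7022, ΔT = 0.91/(1−0.7022) = 3.0557 °C.
With doubled surface-albedo: g' = 0.7802, ΔT' = 0.91/(1−0.7802) = 4.1401 °C.
Change = 4.1401 − 3.0557 = 1.08 °C.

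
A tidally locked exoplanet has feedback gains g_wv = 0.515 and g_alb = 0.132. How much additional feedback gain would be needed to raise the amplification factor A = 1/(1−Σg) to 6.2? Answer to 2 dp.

0.19

Current total gain = 0.647.
Target gain for A = 6.2: g* = 1 − 1/6.2 = 0.8387.
Additional gain needed = 0.8387 − 0.647 = 0.19.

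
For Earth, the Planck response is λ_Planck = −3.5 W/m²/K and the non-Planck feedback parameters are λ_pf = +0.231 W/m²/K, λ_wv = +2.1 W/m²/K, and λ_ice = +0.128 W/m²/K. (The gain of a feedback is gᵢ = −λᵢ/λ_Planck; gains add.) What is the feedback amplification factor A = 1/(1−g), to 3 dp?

Convert to gains: g_pf = 0.231/3.5 = 0.066; g_wv = 2.1/3.5 = 0.6; g_ice = 0.128/3.5 = 0.03657.
Total gain g = 0.70257.
A = 1/(1 − 0.70257) = 3.362.

3.362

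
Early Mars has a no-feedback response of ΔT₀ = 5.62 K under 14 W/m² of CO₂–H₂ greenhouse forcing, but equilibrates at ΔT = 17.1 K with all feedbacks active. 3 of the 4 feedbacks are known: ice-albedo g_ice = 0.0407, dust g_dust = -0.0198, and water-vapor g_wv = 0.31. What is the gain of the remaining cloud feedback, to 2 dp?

Amplification A = ΔT/ΔT₀ = 17.1/5.62 = 3.043.
Total gain g = 1 − 1/A = 1 − 1/3.043 = 0.6714.
Known gains sum to 0.0407 − 0.0198 + 0.31 = 0.3309.
g_cld = 0.6714 − 0.3309 = 0.34.

0.34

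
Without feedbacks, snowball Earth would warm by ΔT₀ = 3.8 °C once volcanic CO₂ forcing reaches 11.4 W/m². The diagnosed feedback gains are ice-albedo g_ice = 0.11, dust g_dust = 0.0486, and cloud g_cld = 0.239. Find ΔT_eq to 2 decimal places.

6.31 °C

Total gain g = 0.11 + 0.0486 + 0.239 = 0.3976.
Amplification A = 1/(1 − 0.3976) = 1.66.
ΔT = 3.8 × 1.66 = 6.31 °C.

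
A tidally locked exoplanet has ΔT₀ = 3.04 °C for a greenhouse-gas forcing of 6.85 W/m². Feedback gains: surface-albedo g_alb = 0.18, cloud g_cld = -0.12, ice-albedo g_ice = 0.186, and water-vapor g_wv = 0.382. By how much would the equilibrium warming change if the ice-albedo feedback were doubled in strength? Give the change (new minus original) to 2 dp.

8.17 °C

Original: g = 0.628, ΔT = 3.04/(1−0.628) = 8.1720 °C.
With doubled ice-albedo: g' = 0.814, ΔT' = 3.04/(1−0.814) = 16.3441 °C.
Change = 16.3441 − 8.1720 = 8.17 °C.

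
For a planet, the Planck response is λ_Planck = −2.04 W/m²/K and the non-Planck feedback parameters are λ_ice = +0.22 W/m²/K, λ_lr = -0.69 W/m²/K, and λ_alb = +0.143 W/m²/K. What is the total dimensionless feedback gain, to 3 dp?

Convert to gains: g_ice = 0.22/2.04 = 0.1078; g_lr = -0.69/2.04 = -0.3382; g_alb = 0.143/2.04 = 0.0701.
Total gain g = -0.1603.

-0.160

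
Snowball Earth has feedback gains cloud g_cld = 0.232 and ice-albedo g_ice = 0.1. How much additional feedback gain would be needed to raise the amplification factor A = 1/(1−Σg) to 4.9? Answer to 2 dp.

Current total gain = 0.332.
Target gain for A = 4.9: g* = 1 − 1/4.9 = 0.7959.
Additional gain needed = 0.7959 − 0.332 = 0.46.

0.46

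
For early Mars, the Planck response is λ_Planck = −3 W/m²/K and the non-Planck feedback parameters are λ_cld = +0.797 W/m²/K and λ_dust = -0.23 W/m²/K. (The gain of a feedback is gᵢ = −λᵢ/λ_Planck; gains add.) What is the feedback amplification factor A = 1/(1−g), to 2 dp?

Convert to gains: g_cld = 0.797/3 = 0.2657; g_dust = -0.23/3 = -0.07667.
Total gain g = 0.18903.
A = 1/(1 − 0.18903) = 1.23.

1.23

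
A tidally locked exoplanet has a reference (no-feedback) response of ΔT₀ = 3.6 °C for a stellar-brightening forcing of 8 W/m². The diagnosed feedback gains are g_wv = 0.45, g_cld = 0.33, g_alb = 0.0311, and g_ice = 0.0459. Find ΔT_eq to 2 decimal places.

25.17 °C

Total gain g = 0.45 + 0.33 + 0.0311 + 0.0459 = 0.857.
Amplification A = 1/(1 − 0.857) = 6.993.
ΔT = 3.6 × 6.993 = 25.17 °C.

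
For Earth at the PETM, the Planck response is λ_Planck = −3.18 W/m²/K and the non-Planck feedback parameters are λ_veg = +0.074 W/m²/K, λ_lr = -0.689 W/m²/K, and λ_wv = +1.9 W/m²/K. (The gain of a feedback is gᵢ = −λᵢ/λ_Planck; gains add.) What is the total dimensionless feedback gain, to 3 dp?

Convert to gains: g_veg = 0.074/3.18 = 0.02327; g_lr = -0.689/3.18 = -0.2167; g_wv = 1.9/3.18 = 0.5975.
Total gain g = 0.40407.

0.404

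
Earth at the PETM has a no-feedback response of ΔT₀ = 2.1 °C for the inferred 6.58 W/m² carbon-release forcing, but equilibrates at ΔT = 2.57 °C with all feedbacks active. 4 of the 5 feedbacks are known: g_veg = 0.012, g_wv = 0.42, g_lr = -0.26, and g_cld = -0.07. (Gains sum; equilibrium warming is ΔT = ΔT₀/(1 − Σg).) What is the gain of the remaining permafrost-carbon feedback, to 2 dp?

0.08

Amplification A = ΔT/ΔT₀ = 2.57/2.1 = 1.224.
Total gain g = 1 − 1/A = 1 − 1/1.224 = 0.183.
Known gains sum to 0.012 + 0.42 − 0.26 − 0.07 = 0.102.
g_pf = 0.183 − 0.102 = 0.08.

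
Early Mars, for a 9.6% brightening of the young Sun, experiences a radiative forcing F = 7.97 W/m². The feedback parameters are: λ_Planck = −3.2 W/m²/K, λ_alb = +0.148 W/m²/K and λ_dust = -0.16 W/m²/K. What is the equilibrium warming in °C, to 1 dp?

2.5 °C

Net feedback parameter λ = (−3.2) + (+0.148) + (-0.16) = -3.212 W/m²/K.
ΔT = −F/λ = −7.97/(-3.212) = 2.5 °C.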